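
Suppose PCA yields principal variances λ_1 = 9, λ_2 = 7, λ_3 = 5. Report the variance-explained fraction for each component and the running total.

Step 1 — total variance = trace(Sigma) = Σ λ_i = 9 + 7 + 5 = 21.

Step 2 — fraction explained by component i = λ_i / Σ λ:
  PC1: 9/21 = 0.4286
  PC2: 7/21 = 0.3333
  PC3: 5/21 = 0.2381

Step 3 — cumulative fraction after k components = (λ_1 + ... + λ_k) / Σ λ:
  k = 1: 9/21 = 0.4286
  k = 2: (9 + 7)/21 = 16/21 = 0.7619
  k = 3: (9 + 7 + 5)/21 = 21/21 = 1

Summary (fraction, with percent):

explained: PC1 0.4286 (42.86%), PC2 0.3333 (33.33%), PC3 0.2381 (23.81%);  cumulative: 0.4286, 0.7619, 1


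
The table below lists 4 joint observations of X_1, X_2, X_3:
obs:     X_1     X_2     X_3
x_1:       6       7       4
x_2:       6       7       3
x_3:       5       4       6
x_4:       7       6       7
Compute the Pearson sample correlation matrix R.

Step 1 — column means:
  mean(X_1) = (6 + 6 + 5 + 7) / 4 = 24/4 = 6
  mean(X_2) = (7 + 7 + 4 + 6) / 4 = 24/4 = 6
  mean(X_3) = (4 + 3 + 6 + 7) / 4 = 20/4 = 5

Step 2 — sample variances and covariances s[i,j] = (1/(n-1)) · Σ_k (x_{k,i} - mean_i) · (x_{k,j} - mean_j), with n-1 = 3:
  s[X_1,X_1] = ((0)·(0) + (0)·(0) + (-1)·(-1) + (1)·(1)) / 3 = 2/3 = 0.6667
  s[X_1,X_2] = ((0)·(1) + (0)·(1) + (-1)·(-2) + (1)·(0)) / 3 = 2/3 = 0.6667
  s[X_1,X_3] = ((0)·(-1) + (0)·(-2) + (-1)·(1) + (1)·(2)) / 3 = 1/3 = 0.3333
  s[X_2,X_2] = ((1)·(1) + (1)·(1) + (-2)·(-2) + (0)·(0)) / 3 = 6/3 = 2
  s[X_2,X_3] = ((1)·(-1) + (1)·(-2) + (-2)·(1) + (0)·(2)) / 3 = -5/3 = -1.6667
  s[X_3,X_3] = ((-1)·(-1) + (-2)·(-2) + (1)·(1) + (2)·(2)) / 3 = 10/3 = 3.3333
  Sample standard deviations s_i = √(s[i,i]):
  s(X_1) = √(0.6667) = 0.8165
  s(X_2) = √(2) = 1.4142
  s(X_3) = √(3.3333) = 1.8257

Step 3 — r_{ij} = s_{ij} / (s_i · s_j):
  r[X_1,X_1] = 1 (diagonal).
  r[X_1,X_2] = 0.6667 / (0.8165 · 1.4142) = 0.6667 / 1.1547 = 0.5774
  r[X_1,X_3] = 0.3333 / (0.8165 · 1.8257) = 0.3333 / 1.4907 = 0.2236
  r[X_2,X_2] = 1 (diagonal).
  r[X_2,X_3] = -1.6667 / (1.4142 · 1.8257) = -1.6667 / 2.582 = -0.6455
  r[X_3,X_3] = 1 (diagonal).

R is symmetric with unit diagonal. Assembling:

R = [[1, 0.5774, 0.2236],
 [0.5774, 1, -0.6455],
 [0.2236, -0.6455, 1]]


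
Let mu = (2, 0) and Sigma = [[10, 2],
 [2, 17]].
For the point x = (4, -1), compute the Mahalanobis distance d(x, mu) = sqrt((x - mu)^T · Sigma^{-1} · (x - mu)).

Step 1 — centre the observation: (x - mu) = (2, -1).

Step 2 — invert Sigma. det(Sigma) = 10·17 - (2)² = 166.
  Sigma^{-1} = (1/det) · [[d, -b], [-b, a]] = [[0.1024, -0.012],
 [-0.012, 0.0602]].

Step 3 — form the quadratic (x - mu)^T · Sigma^{-1} · (x - mu):
  Sigma^{-1} · (x - mu) = (0.2169, -0.0843).
  (x - mu)^T · [Sigma^{-1} · (x - mu)] = (2)·(0.2169) + (-1)·(-0.0843) = 0.5181.

Step 4 — take square root: d = √(0.5181) ≈ 0.7198.

d(x, mu) = √(0.5181) ≈ 0.7198


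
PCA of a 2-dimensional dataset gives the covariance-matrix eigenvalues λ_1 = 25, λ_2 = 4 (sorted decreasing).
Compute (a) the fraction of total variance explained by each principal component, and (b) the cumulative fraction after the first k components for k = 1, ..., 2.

Step 1 — total variance = trace(Sigma) = Σ λ_i = 25 + 4 = 29.

Step 2 — fraction explained by component i = λ_i / Σ λ:
  PC1: 25/29 = 0.8621
  PC2: 4/29 = 0.1379

Step 3 — cumulative fraction after k components = (λ_1 + ... + λ_k) / Σ λ:
  k = 1: 25/29 = 0.8621
  k = 2: (25 + 4)/29 = 29/29 = 1

Summary (fraction, with percent):

explained: PC1 0.8621 (86.21%), PC2 0.1379 (13.79%);  cumulative: 0.8621, 1


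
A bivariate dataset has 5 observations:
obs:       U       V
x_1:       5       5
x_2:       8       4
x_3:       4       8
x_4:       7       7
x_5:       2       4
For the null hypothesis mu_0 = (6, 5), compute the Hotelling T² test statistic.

Step 1 — sample mean vector:
  mean(U) = (5 + 8 + 4 + 7 + 2) / 5 = 26/5 = 5.2
  mean(V) = (5 + 4 + 8 + 7 + 4) / 5 = 28/5 = 5.6
  x̄ = (5.2, 5.6),  deviation x̄ - mu_0 = (5.2, 5.6) - (6, 5) = (-0.8, 0.6).

Step 2 — sample covariance matrix, S[i,j] = (1/(n-1)) · Σ_k (x_{k,i} - mean_i) · (x_{k,j} - mean_j), divisor n-1 = 4:
  S[U,U] = ((-0.2)·(-0.2) + (2.8)·(2.8) + (-1.2)·(-1.2) + (1.8)·(1.8) + (-3.2)·(-3.2)) / 4 = 22.8/4 = 5.7
  S[U,V] = ((-0.2)·(-0.6) + (2.8)·(-1.6) + (-1.2)·(2.4) + (1.8)·(1.4) + (-3.2)·(-1.6)) / 4 = 0.4/4 = 0.1
  S[V,V] = ((-0.6)·(-0.6) + (-1.6)·(-1.6) + (2.4)·(2.4) + (1.4)·(1.4) + (-1.6)·(-1.6)) / 4 = 13.2/4 = 3.3
  S = [[5.7, 0.1],
 [0.1, 3.3]].

Step 3 — invert S. det(S) = 5.7·3.3 - (0.1)² = 18.8.
  S^{-1} = (1/det) · [[d, -b], [-b, a]] = [[0.1755, -0.0053],
 [-0.0053, 0.3032]].

Step 4 — quadratic form (x̄ - mu_0)^T · S^{-1} · (x̄ - mu_0):
  S^{-1} · (x̄ - mu_0) = (-0.1436, 0.1862),
  (x̄ - mu_0)^T · [...] = (-0.8)·(-0.1436) + (0.6)·(0.1862) = 0.2266.

Step 5 — scale by n: T² = 5 · 0.2266 = 1.133.

T² ≈ 1.133


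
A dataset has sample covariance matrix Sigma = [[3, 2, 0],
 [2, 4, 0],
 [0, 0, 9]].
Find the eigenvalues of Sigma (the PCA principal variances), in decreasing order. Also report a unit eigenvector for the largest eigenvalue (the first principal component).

Step 1 — characteristic polynomial p(λ) = det(λI - Sigma) = λ³ - tr·λ² + c_1·λ - det, where tr = trace, c_1 = sum of the principal 2×2 minors, det = det(Sigma):
  tr = 3 + 4 + 9 = 16,
  c_1 = (3·4 - (2)²) + (3·9 - (0)²) + (4·9 - (0)²) = 8 + 27 + 36 = 71,
  det = 3·(4·9 - (0)²) - (2)·((2)·9 - (0)·(0)) + (0)·((2)·(0) - 4·(0)) = 3·(36) - (2)·(18) + (0)·(0) = 72.
  So p(λ) = λ³ - 16λ² + 71λ - 72.
Step 2 — look for an integer root (rational root theorem: any rational root is an integer divisor of 72). Testing λ = 9:
  p(9) = 729 - 1296 + 639 - 72 = 0  ✓
  Dividing out (λ - 9): p(λ) = (λ - 9)(λ² - 7λ + 8).
Step 3 — remaining eigenvalues from the quadratic λ² - 7λ + 8 = 0:
  Δ = 7² - 4·8 = 49 - 32 = 17,  λ = (7 ± √17)/2 = (7 ± 4.1231)/2 ≈ 5.5616 or 1.4384.
  Sorted: λ_1 = 9,  λ_2 = 5.5616,  λ_3 = 1.4384  (check: sum = 16 = tr ✓).

Step 4 — unit eigenvector for λ_1 = 9: v spans the null space of (Sigma - λ_1 I), whose rows are
  r_1 = (-6, 2, 0),  r_2 = (2, -5, 0),  r_3 = (0, 0, 0).
  v is orthogonal to every row, so take v ∝ r_1 × r_2 = ((2)·(0) - (0)·(-5), (0)·(2) - (-6)·(0), (-6)·(-5) - (2)·(2)) = (0, 0, 26).
  Rescale (divide by 26): u = (0, 0, 1).
  ||u|| = √((0)² + (0)² + (1)²) = √(1) = 1,  v_1 = u/||u|| ≈ (0, 0, 1) (||v_1|| = 1).

λ_1 = 9,  λ_2 = 5.5616,  λ_3 = 1.4384;  v_1 ≈ (0, 0, 1)


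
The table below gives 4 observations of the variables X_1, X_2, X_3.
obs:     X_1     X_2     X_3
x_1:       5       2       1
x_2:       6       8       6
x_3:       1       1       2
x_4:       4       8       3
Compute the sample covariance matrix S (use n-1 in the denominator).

Step 1 — column means:
  mean(X_1) = (5 + 6 + 1 + 4) / 4 = 16/4 = 4
  mean(X_2) = (2 + 8 + 1 + 8) / 4 = 19/4 = 4.75
  mean(X_3) = (1 + 6 + 2 + 3) / 4 = 12/4 = 3

Step 2 — sample covariance S[i,j] = (1/(n-1)) · Σ_k (x_{k,i} - mean_i) · (x_{k,j} - mean_j), with n-1 = 3.
  S[X_1,X_1] = ((1)·(1) + (2)·(2) + (-3)·(-3) + (0)·(0)) / 3 = 14/3 = 4.6667
  S[X_1,X_2] = ((1)·(-2.75) + (2)·(3.25) + (-3)·(-3.75) + (0)·(3.25)) / 3 = 15/3 = 5
  S[X_1,X_3] = ((1)·(-2) + (2)·(3) + (-3)·(-1) + (0)·(0)) / 3 = 7/3 = 2.3333
  S[X_2,X_2] = ((-2.75)·(-2.75) + (3.25)·(3.25) + (-3.75)·(-3.75) + (3.25)·(3.25)) / 3 = 42.75/3 = 14.25
  S[X_2,X_3] = ((-2.75)·(-2) + (3.25)·(3) + (-3.75)·(-1) + (3.25)·(0)) / 3 = 19/3 = 6.3333
  S[X_3,X_3] = ((-2)·(-2) + (3)·(3) + (-1)·(-1) + (0)·(0)) / 3 = 14/3 = 4.6667

S is symmetric (S[j,i] = S[i,j]). Assembling:

S = [[4.6667, 5, 2.3333],
 [5, 14.25, 6.3333],
 [2.3333, 6.3333, 4.6667]]


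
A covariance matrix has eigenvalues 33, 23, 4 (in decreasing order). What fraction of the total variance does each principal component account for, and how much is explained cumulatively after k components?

Step 1 — total variance = trace(Sigma) = Σ λ_i = 33 + 23 + 4 = 60.

Step 2 — fraction explained by component i = λ_i / Σ λ:
  PC1: 33/60 = 0.55
  PC2: 23/60 = 0.3833
  PC3: 4/60 = 0.0667

Step 3 — cumulative fraction after k components = (λ_1 + ... + λ_k) / Σ λ:
  k = 1: 33/60 = 0.55
  k = 2: (33 + 23)/60 = 56/60 = 0.9333
  k = 3: (33 + 23 + 4)/60 = 60/60 = 1

Summary (fraction, with percent):

explained: PC1 0.55 (55%), PC2 0.3833 (38.33%), PC3 0.0667 (6.67%);  cumulative: 0.55, 0.9333, 1


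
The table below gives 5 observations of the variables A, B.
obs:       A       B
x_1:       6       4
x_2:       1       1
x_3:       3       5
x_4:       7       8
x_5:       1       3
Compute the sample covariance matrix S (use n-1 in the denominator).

Step 1 — column means:
  mean(A) = (6 + 1 + 3 + 7 + 1) / 5 = 18/5 = 3.6
  mean(B) = (4 + 1 + 5 + 8 + 3) / 5 = 21/5 = 4.2

Step 2 — sample covariance S[i,j] = (1/(n-1)) · Σ_k (x_{k,i} - mean_i) · (x_{k,j} - mean_j), with n-1 = 4.
  S[A,A] = ((2.4)·(2.4) + (-2.6)·(-2.6) + (-0.6)·(-0.6) + (3.4)·(3.4) + (-2.6)·(-2.6)) / 4 = 31.2/4 = 7.8
  S[A,B] = ((2.4)·(-0.2) + (-2.6)·(-3.2) + (-0.6)·(0.8) + (3.4)·(3.8) + (-2.6)·(-1.2)) / 4 = 23.4/4 = 5.85
  S[B,B] = ((-0.2)·(-0.2) + (-3.2)·(-3.2) + (0.8)·(0.8) + (3.8)·(3.8) + (-1.2)·(-1.2)) / 4 = 26.8/4 = 6.7

S is symmetric (S[j,i] = S[i,j]). Assembling:

S = [[7.8, 5.85],
 [5.85, 6.7]]


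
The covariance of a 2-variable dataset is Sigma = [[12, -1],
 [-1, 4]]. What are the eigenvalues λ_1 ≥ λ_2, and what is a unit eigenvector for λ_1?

Step 1 — characteristic polynomial of 2×2 Sigma:
  det(Sigma - λI) = λ² - trace · λ + det = 0.
  trace = 12 + 4 = 16, det = 12·4 - (-1)² = 47.
Step 2 — discriminant:
  Δ = trace² - 4·det = 256 - 188 = 68.
Step 3 — eigenvalues:
  λ = (trace ± √Δ)/2 = (16 ± 8.2462)/2,
  λ_1 = 12.1231,  λ_2 = 3.8769.

Step 4 — unit eigenvector for λ_1: solve (Sigma - λ_1 I)v = 0. First row:
  (12 - 12.1231)·v_x + (-1)·v_y = 0, i.e. (-0.1231)·v_x + (-1)·v_y = 0,
  so v ∝ (b, λ_1 - a) = (-1, 0.1231); multiply by -1 so the first entry is positive: u = (1, -0.1231).
  ||u|| = √((1)² + (-0.1231)²) = √(1.0152) ≈ 1.0075,
  v_1 = u/||u|| ≈ (0.9925, -0.1222) (||v_1|| = 1).

λ_1 = 12.1231,  λ_2 = 3.8769;  v_1 ≈ (0.9925, -0.1222)


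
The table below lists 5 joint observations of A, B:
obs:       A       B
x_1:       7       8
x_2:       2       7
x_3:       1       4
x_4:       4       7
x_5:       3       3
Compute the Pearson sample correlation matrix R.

Step 1 — column means:
  mean(A) = (7 + 2 + 1 + 4 + 3) / 5 = 17/5 = 3.4
  mean(B) = (8 + 7 + 4 + 7 + 3) / 5 = 29/5 = 5.8

Step 2 — sample variances and covariances s[i,j] = (1/(n-1)) · Σ_k (x_{k,i} - mean_i) · (x_{k,j} - mean_j), with n-1 = 4:
  s[A,A] = ((3.6)·(3.6) + (-1.4)·(-1.4) + (-2.4)·(-2.4) + (0.6)·(0.6) + (-0.4)·(-0.4)) / 4 = 21.2/4 = 5.3
  s[A,B] = ((3.6)·(2.2) + (-1.4)·(1.2) + (-2.4)·(-1.8) + (0.6)·(1.2) + (-0.4)·(-2.8)) / 4 = 12.4/4 = 3.1
  s[B,B] = ((2.2)·(2.2) + (1.2)·(1.2) + (-1.8)·(-1.8) + (1.2)·(1.2) + (-2.8)·(-2.8)) / 4 = 18.8/4 = 4.7
  Sample standard deviations s_i = √(s[i,i]):
  s(A) = √(5.3) = 2.3022
  s(B) = √(4.7) = 2.1679

Step 3 — r_{ij} = s_{ij} / (s_i · s_j):
  r[A,A] = 1 (diagonal).
  r[A,B] = 3.1 / (2.3022 · 2.1679) = 3.1 / 4.991 = 0.6211
  r[B,B] = 1 (diagonal).

R is symmetric with unit diagonal. Assembling:

R = [[1, 0.6211],
 [0.6211, 1]]


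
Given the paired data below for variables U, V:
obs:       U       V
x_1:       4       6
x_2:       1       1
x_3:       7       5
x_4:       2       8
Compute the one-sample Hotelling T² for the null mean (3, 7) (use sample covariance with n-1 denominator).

Step 1 — sample mean vector:
  mean(U) = (4 + 1 + 7 + 2) / 4 = 14/4 = 3.5
  mean(V) = (6 + 1 + 5 + 8) / 4 = 20/4 = 5
  x̄ = (3.5, 5),  deviation x̄ - mu_0 = (3.5, 5) - (3, 7) = (0.5, -2).

Step 2 — sample covariance matrix, S[i,j] = (1/(n-1)) · Σ_k (x_{k,i} - mean_i) · (x_{k,j} - mean_j), divisor n-1 = 3:
  S[U,U] = ((0.5)·(0.5) + (-2.5)·(-2.5) + (3.5)·(3.5) + (-1.5)·(-1.5)) / 3 = 21/3 = 7
  S[U,V] = ((0.5)·(1) + (-2.5)·(-4) + (3.5)·(0) + (-1.5)·(3)) / 3 = 6/3 = 2
  S[V,V] = ((1)·(1) + (-4)·(-4) + (0)·(0) + (3)·(3)) / 3 = 26/3 = 8.6667
  S = [[7, 2],
 [2, 8.6667]].

Step 3 — invert S. det(S) = 7·8.6667 - (2)² = 56.6667.
  S^{-1} = (1/det) · [[d, -b], [-b, a]] = [[0.1529, -0.0353],
 [-0.0353, 0.1235]].

Step 4 — quadratic form (x̄ - mu_0)^T · S^{-1} · (x̄ - mu_0):
  S^{-1} · (x̄ - mu_0) = (0.1471, -0.2647),
  (x̄ - mu_0)^T · [...] = (0.5)·(0.1471) + (-2)·(-0.2647) = 0.6029.

Step 5 — scale by n: T² = 4 · 0.6029 = 2.4118.

T² ≈ 2.4118


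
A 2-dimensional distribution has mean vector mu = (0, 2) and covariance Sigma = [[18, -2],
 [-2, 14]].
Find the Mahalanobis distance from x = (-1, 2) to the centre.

Step 1 — centre the observation: (x - mu) = (-1, 0).

Step 2 — invert Sigma. det(Sigma) = 18·14 - (-2)² = 248.
  Sigma^{-1} = (1/det) · [[d, -b], [-b, a]] = [[0.0565, 0.0081],
 [0.0081, 0.0726]].

Step 3 — form the quadratic (x - mu)^T · Sigma^{-1} · (x - mu):
  Sigma^{-1} · (x - mu) = (-0.0565, -0.0081).
  (x - mu)^T · [Sigma^{-1} · (x - mu)] = (-1)·(-0.0565) + (0)·(-0.0081) = 0.0565.

Step 4 — take square root: d = √(0.0565) ≈ 0.2376.

d(x, mu) = √(0.0565) ≈ 0.2376


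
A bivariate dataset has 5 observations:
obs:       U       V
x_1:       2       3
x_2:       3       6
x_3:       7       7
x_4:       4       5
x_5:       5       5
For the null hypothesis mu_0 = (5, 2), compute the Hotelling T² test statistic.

Step 1 — sample mean vector:
  mean(U) = (2 + 3 + 7 + 4 + 5) / 5 = 21/5 = 4.2
  mean(V) = (3 + 6 + 7 + 5 + 5) / 5 = 26/5 = 5.2
  x̄ = (4.2, 5.2),  deviation x̄ - mu_0 = (4.2, 5.2) - (5, 2) = (-0.8, 3.2).

Step 2 — sample covariance matrix, S[i,j] = (1/(n-1)) · Σ_k (x_{k,i} - mean_i) · (x_{k,j} - mean_j), divisor n-1 = 4:
  S[U,U] = ((-2.2)·(-2.2) + (-1.2)·(-1.2) + (2.8)·(2.8) + (-0.2)·(-0.2) + (0.8)·(0.8)) / 4 = 14.8/4 = 3.7
  S[U,V] = ((-2.2)·(-2.2) + (-1.2)·(0.8) + (2.8)·(1.8) + (-0.2)·(-0.2) + (0.8)·(-0.2)) / 4 = 8.8/4 = 2.2
  S[V,V] = ((-2.2)·(-2.2) + (0.8)·(0.8) + (1.8)·(1.8) + (-0.2)·(-0.2) + (-0.2)·(-0.2)) / 4 = 8.8/4 = 2.2
  S = [[3.7, 2.2],
 [2.2, 2.2]].

Step 3 — invert S. det(S) = 3.7·2.2 - (2.2)² = 3.3.
  S^{-1} = (1/det) · [[d, -b], [-b, a]] = [[0.6667, -0.6667],
 [-0.6667, 1.1212]].

Step 4 — quadratic form (x̄ - mu_0)^T · S^{-1} · (x̄ - mu_0):
  S^{-1} · (x̄ - mu_0) = (-2.6667, 4.1212),
  (x̄ - mu_0)^T · [...] = (-0.8)·(-2.6667) + (3.2)·(4.1212) = 15.3212.

Step 5 — scale by n: T² = 5 · 15.3212 = 76.6061.

T² ≈ 76.6061


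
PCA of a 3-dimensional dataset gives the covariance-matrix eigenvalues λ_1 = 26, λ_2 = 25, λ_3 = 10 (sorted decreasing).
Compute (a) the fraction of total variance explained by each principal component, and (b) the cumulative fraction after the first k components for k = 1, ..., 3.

Step 1 — total variance = trace(Sigma) = Σ λ_i = 26 + 25 + 10 = 61.

Step 2 — fraction explained by component i = λ_i / Σ λ:
  PC1: 26/61 = 0.4262
  PC2: 25/61 = 0.4098
  PC3: 10/61 = 0.1639

Step 3 — cumulative fraction after k components = (λ_1 + ... + λ_k) / Σ λ:
  k = 1: 26/61 = 0.4262
  k = 2: (26 + 25)/61 = 51/61 = 0.8361
  k = 3: (26 + 25 + 10)/61 = 61/61 = 1

Summary (fraction, with percent):

explained: PC1 0.4262 (42.62%), PC2 0.4098 (40.98%), PC3 0.1639 (16.39%);  cumulative: 0.4262, 0.8361, 1


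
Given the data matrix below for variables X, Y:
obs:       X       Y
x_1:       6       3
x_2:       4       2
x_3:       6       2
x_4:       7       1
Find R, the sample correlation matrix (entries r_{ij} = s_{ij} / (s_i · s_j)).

Step 1 — column means:
  mean(X) = (6 + 4 + 6 + 7) / 4 = 23/4 = 5.75
  mean(Y) = (3 + 2 + 2 + 1) / 4 = 8/4 = 2

Step 2 — sample variances and covariances s[i,j] = (1/(n-1)) · Σ_k (x_{k,i} - mean_i) · (x_{k,j} - mean_j), with n-1 = 3:
  s[X,X] = ((0.25)·(0.25) + (-1.75)·(-1.75) + (0.25)·(0.25) + (1.25)·(1.25)) / 3 = 4.75/3 = 1.5833
  s[X,Y] = ((0.25)·(1) + (-1.75)·(0) + (0.25)·(0) + (1.25)·(-1)) / 3 = -1/3 = -0.3333
  s[Y,Y] = ((1)·(1) + (0)·(0) + (0)·(0) + (-1)·(-1)) / 3 = 2/3 = 0.6667
  Sample standard deviations s_i = √(s[i,i]):
  s(X) = √(1.5833) = 1.2583
  s(Y) = √(0.6667) = 0.8165

Step 3 — r_{ij} = s_{ij} / (s_i · s_j):
  r[X,X] = 1 (diagonal).
  r[X,Y] = -0.3333 / (1.2583 · 0.8165) = -0.3333 / 1.0274 = -0.3244
  r[Y,Y] = 1 (diagonal).

R is symmetric with unit diagonal. Assembling:

R = [[1, -0.3244],
 [-0.3244, 1]]


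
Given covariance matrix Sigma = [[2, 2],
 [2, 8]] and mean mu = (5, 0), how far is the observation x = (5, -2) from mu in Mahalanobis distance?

Step 1 — centre the observation: (x - mu) = (0, -2).

Step 2 — invert Sigma. det(Sigma) = 2·8 - (2)² = 12.
  Sigma^{-1} = (1/det) · [[d, -b], [-b, a]] = [[0.6667, -0.1667],
 [-0.1667, 0.1667]].

Step 3 — form the quadratic (x - mu)^T · Sigma^{-1} · (x - mu):
  Sigma^{-1} · (x - mu) = (0.3333, -0.3333).
  (x - mu)^T · [Sigma^{-1} · (x - mu)] = (0)·(0.3333) + (-2)·(-0.3333) = 0.6667.

Step 4 — take square root: d = √(0.6667) ≈ 0.8165.

d(x, mu) = √(0.6667) ≈ 0.8165


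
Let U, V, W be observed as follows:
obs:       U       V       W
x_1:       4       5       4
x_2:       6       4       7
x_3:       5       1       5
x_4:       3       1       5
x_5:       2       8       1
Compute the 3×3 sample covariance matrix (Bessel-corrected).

Step 1 — column means:
  mean(U) = (4 + 6 + 5 + 3 + 2) / 5 = 20/5 = 4
  mean(V) = (5 + 4 + 1 + 1 + 8) / 5 = 19/5 = 3.8
  mean(W) = (4 + 7 + 5 + 5 + 1) / 5 = 22/5 = 4.4

Step 2 — sample covariance S[i,j] = (1/(n-1)) · Σ_k (x_{k,i} - mean_i) · (x_{k,j} - mean_j), with n-1 = 4.
  S[U,U] = ((0)·(0) + (2)·(2) + (1)·(1) + (-1)·(-1) + (-2)·(-2)) / 4 = 10/4 = 2.5
  S[U,V] = ((0)·(1.2) + (2)·(0.2) + (1)·(-2.8) + (-1)·(-2.8) + (-2)·(4.2)) / 4 = -8/4 = -2
  S[U,W] = ((0)·(-0.4) + (2)·(2.6) + (1)·(0.6) + (-1)·(0.6) + (-2)·(-3.4)) / 4 = 12/4 = 3
  S[V,V] = ((1.2)·(1.2) + (0.2)·(0.2) + (-2.8)·(-2.8) + (-2.8)·(-2.8) + (4.2)·(4.2)) / 4 = 34.8/4 = 8.7
  S[V,W] = ((1.2)·(-0.4) + (0.2)·(2.6) + (-2.8)·(0.6) + (-2.8)·(0.6) + (4.2)·(-3.4)) / 4 = -17.6/4 = -4.4
  S[W,W] = ((-0.4)·(-0.4) + (2.6)·(2.6) + (0.6)·(0.6) + (0.6)·(0.6) + (-3.4)·(-3.4)) / 4 = 19.2/4 = 4.8

S is symmetric (S[j,i] = S[i,j]). Assembling:

S = [[2.5, -2, 3],
 [-2, 8.7, -4.4],
 [3, -4.4, 4.8]]


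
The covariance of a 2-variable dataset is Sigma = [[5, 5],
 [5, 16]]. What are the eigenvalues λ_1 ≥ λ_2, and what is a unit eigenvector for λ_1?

Step 1 — characteristic polynomial of 2×2 Sigma:
  det(Sigma - λI) = λ² - trace · λ + det = 0.
  trace = 5 + 16 = 21, det = 5·16 - (5)² = 55.
Step 2 — discriminant:
  Δ = trace² - 4·det = 441 - 220 = 221.
Step 3 — eigenvalues:
  λ = (trace ± √Δ)/2 = (21 ± 14.8661)/2,
  λ_1 = 17.933,  λ_2 = 3.067.

Step 4 — unit eigenvector for λ_1: solve (Sigma - λ_1 I)v = 0. First row:
  (5 - 17.933)·v_x + (5)·v_y = 0, i.e. (-12.933)·v_x + (5)·v_y = 0,
  so v ∝ (b, λ_1 - a) = (5, 12.933) = u.
  ||u|| = √((5)² + (12.933)²) = √(192.2634) ≈ 13.8659,
  v_1 = u/||u|| ≈ (0.3606, 0.9327) (||v_1|| = 1).

λ_1 = 17.933,  λ_2 = 3.067;  v_1 ≈ (0.3606, 0.9327)


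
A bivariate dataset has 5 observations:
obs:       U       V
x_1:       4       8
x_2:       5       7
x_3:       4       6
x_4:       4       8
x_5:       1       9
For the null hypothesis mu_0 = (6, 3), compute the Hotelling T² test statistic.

Step 1 — sample mean vector:
  mean(U) = (4 + 5 + 4 + 4 + 1) / 5 = 18/5 = 3.6
  mean(V) = (8 + 7 + 6 + 8 + 9) / 5 = 38/5 = 7.6
  x̄ = (3.6, 7.6),  deviation x̄ - mu_0 = (3.6, 7.6) - (6, 3) = (-2.4, 4.6).

Step 2 — sample covariance matrix, S[i,j] = (1/(n-1)) · Σ_k (x_{k,i} - mean_i) · (x_{k,j} - mean_j), divisor n-1 = 4:
  S[U,U] = ((0.4)·(0.4) + (1.4)·(1.4) + (0.4)·(0.4) + (0.4)·(0.4) + (-2.6)·(-2.6)) / 4 = 9.2/4 = 2.3
  S[U,V] = ((0.4)·(0.4) + (1.4)·(-0.6) + (0.4)·(-1.6) + (0.4)·(0.4) + (-2.6)·(1.4)) / 4 = -4.8/4 = -1.2
  S[V,V] = ((0.4)·(0.4) + (-0.6)·(-0.6) + (-1.6)·(-1.6) + (0.4)·(0.4) + (1.4)·(1.4)) / 4 = 5.2/4 = 1.3
  S = [[2.3, -1.2],
 [-1.2, 1.3]].

Step 3 — invert S. det(S) = 2.3·1.3 - (-1.2)² = 1.55.
  S^{-1} = (1/det) · [[d, -b], [-b, a]] = [[0.8387, 0.7742],
 [0.7742, 1.4839]].

Step 4 — quadratic form (x̄ - mu_0)^T · S^{-1} · (x̄ - mu_0):
  S^{-1} · (x̄ - mu_0) = (1.5484, 4.9677),
  (x̄ - mu_0)^T · [...] = (-2.4)·(1.5484) + (4.6)·(4.9677) = 19.1355.

Step 5 — scale by n: T² = 5 · 19.1355 = 95.6774.

T² ≈ 95.6774


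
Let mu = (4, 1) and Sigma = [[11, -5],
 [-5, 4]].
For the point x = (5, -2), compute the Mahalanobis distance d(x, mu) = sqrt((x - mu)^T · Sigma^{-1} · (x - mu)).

Step 1 — centre the observation: (x - mu) = (1, -3).

Step 2 — invert Sigma. det(Sigma) = 11·4 - (-5)² = 19.
  Sigma^{-1} = (1/det) · [[d, -b], [-b, a]] = [[0.2105, 0.2632],
 [0.2632, 0.5789]].

Step 3 — form the quadratic (x - mu)^T · Sigma^{-1} · (x - mu):
  Sigma^{-1} · (x - mu) = (-0.5789, -1.4737).
  (x - mu)^T · [Sigma^{-1} · (x - mu)] = (1)·(-0.5789) + (-3)·(-1.4737) = 3.8421.

Step 4 — take square root: d = √(3.8421) ≈ 1.9601.

d(x, mu) = √(3.8421) ≈ 1.9601


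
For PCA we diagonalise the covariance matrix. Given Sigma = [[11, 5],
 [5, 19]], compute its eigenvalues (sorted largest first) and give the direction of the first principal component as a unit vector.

Step 1 — characteristic polynomial of 2×2 Sigma:
  det(Sigma - λI) = λ² - trace · λ + det = 0.
  trace = 11 + 19 = 30, det = 11·19 - (5)² = 184.
Step 2 — discriminant:
  Δ = trace² - 4·det = 900 - 736 = 164.
Step 3 — eigenvalues:
  λ = (trace ± √Δ)/2 = (30 ± 12.8062)/2,
  λ_1 = 21.4031,  λ_2 = 8.5969.

Step 4 — unit eigenvector for λ_1: solve (Sigma - λ_1 I)v = 0. First row:
  (11 - 21.4031)·v_x + (5)·v_y = 0, i.e. (-10.4031)·v_x + (5)·v_y = 0,
  so v ∝ (b, λ_1 - a) = (5, 10.4031) = u.
  ||u|| = √((5)² + (10.4031)²) = √(133.225) ≈ 11.5423,
  v_1 = u/||u|| ≈ (0.4332, 0.9013) (||v_1|| = 1).

λ_1 = 21.4031,  λ_2 = 8.5969;  v_1 ≈ (0.4332, 0.9013)


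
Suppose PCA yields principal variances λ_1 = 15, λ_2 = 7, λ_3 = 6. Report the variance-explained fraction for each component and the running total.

Step 1 — total variance = trace(Sigma) = Σ λ_i = 15 + 7 + 6 = 28.

Step 2 — fraction explained by component i = λ_i / Σ λ:
  PC1: 15/28 = 0.5357
  PC2: 7/28 = 0.25
  PC3: 6/28 = 0.2143

Step 3 — cumulative fraction after k components = (λ_1 + ... + λ_k) / Σ λ:
  k = 1: 15/28 = 0.5357
  k = 2: (15 + 7)/28 = 22/28 = 0.7857
  k = 3: (15 + 7 + 6)/28 = 28/28 = 1

Summary (fraction, with percent):

explained: PC1 0.5357 (53.57%), PC2 0.25 (25%), PC3 0.2143 (21.43%);  cumulative: 0.5357, 0.7857, 1


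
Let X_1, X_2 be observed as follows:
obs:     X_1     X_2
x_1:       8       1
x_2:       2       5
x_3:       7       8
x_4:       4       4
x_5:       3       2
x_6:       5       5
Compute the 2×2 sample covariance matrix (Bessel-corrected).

Step 1 — column means:
  mean(X_1) = (8 + 2 + 7 + 4 + 3 + 5) / 6 = 29/6 = 4.8333
  mean(X_2) = (1 + 5 + 8 + 4 + 2 + 5) / 6 = 25/6 = 4.1667

Step 2 — sample covariance S[i,j] = (1/(n-1)) · Σ_k (x_{k,i} - mean_i) · (x_{k,j} - mean_j), with n-1 = 5.
  S[X_1,X_1] = ((3.1667)·(3.1667) + (-2.8333)·(-2.8333) + (2.1667)·(2.1667) + (-0.8333)·(-0.8333) + (-1.8333)·(-1.8333) + (0.1667)·(0.1667)) / 5 = 26.8333/5 = 5.3667
  S[X_1,X_2] = ((3.1667)·(-3.1667) + (-2.8333)·(0.8333) + (2.1667)·(3.8333) + (-0.8333)·(-0.1667) + (-1.8333)·(-2.1667) + (0.1667)·(0.8333)) / 5 = 0.1667/5 = 0.0333
  S[X_2,X_2] = ((-3.1667)·(-3.1667) + (0.8333)·(0.8333) + (3.8333)·(3.8333) + (-0.1667)·(-0.1667) + (-2.1667)·(-2.1667) + (0.8333)·(0.8333)) / 5 = 30.8333/5 = 6.1667

S is symmetric (S[j,i] = S[i,j]). Assembling:

S = [[5.3667, 0.0333],
 [0.0333, 6.1667]]


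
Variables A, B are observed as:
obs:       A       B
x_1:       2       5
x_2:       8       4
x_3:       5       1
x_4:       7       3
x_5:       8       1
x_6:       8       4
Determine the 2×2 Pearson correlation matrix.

Step 1 — column means:
  mean(A) = (2 + 8 + 5 + 7 + 8 + 8) / 6 = 38/6 = 6.3333
  mean(B) = (5 + 4 + 1 + 3 + 1 + 4) / 6 = 18/6 = 3

Step 2 — sample variances and covariances s[i,j] = (1/(n-1)) · Σ_k (x_{k,i} - mean_i) · (x_{k,j} - mean_j), with n-1 = 5:
  s[A,A] = ((-4.3333)·(-4.3333) + (1.6667)·(1.6667) + (-1.3333)·(-1.3333) + (0.6667)·(0.6667) + (1.6667)·(1.6667) + (1.6667)·(1.6667)) / 5 = 29.3333/5 = 5.8667
  s[A,B] = ((-4.3333)·(2) + (1.6667)·(1) + (-1.3333)·(-2) + (0.6667)·(0) + (1.6667)·(-2) + (1.6667)·(1)) / 5 = -6/5 = -1.2
  s[B,B] = ((2)·(2) + (1)·(1) + (-2)·(-2) + (0)·(0) + (-2)·(-2) + (1)·(1)) / 5 = 14/5 = 2.8
  Sample standard deviations s_i = √(s[i,i]):
  s(A) = √(5.8667) = 2.4221
  s(B) = √(2.8) = 1.6733

Step 3 — r_{ij} = s_{ij} / (s_i · s_j):
  r[A,A] = 1 (diagonal).
  r[A,B] = -1.2 / (2.4221 · 1.6733) = -1.2 / 4.053 = -0.2961
  r[B,B] = 1 (diagonal).

R is symmetric with unit diagonal. Assembling:

R = [[1, -0.2961],
 [-0.2961, 1]]


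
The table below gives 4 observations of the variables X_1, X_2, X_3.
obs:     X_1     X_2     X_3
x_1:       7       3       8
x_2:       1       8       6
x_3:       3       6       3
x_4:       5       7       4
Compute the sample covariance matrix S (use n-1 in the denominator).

Step 1 — column means:
  mean(X_1) = (7 + 1 + 3 + 5) / 4 = 16/4 = 4
  mean(X_2) = (3 + 8 + 6 + 7) / 4 = 24/4 = 6
  mean(X_3) = (8 + 6 + 3 + 4) / 4 = 21/4 = 5.25

Step 2 — sample covariance S[i,j] = (1/(n-1)) · Σ_k (x_{k,i} - mean_i) · (x_{k,j} - mean_j), with n-1 = 3.
  S[X_1,X_1] = ((3)·(3) + (-3)·(-3) + (-1)·(-1) + (1)·(1)) / 3 = 20/3 = 6.6667
  S[X_1,X_2] = ((3)·(-3) + (-3)·(2) + (-1)·(0) + (1)·(1)) / 3 = -14/3 = -4.6667
  S[X_1,X_3] = ((3)·(2.75) + (-3)·(0.75) + (-1)·(-2.25) + (1)·(-1.25)) / 3 = 7/3 = 2.3333
  S[X_2,X_2] = ((-3)·(-3) + (2)·(2) + (0)·(0) + (1)·(1)) / 3 = 14/3 = 4.6667
  S[X_2,X_3] = ((-3)·(2.75) + (2)·(0.75) + (0)·(-2.25) + (1)·(-1.25)) / 3 = -8/3 = -2.6667
  S[X_3,X_3] = ((2.75)·(2.75) + (0.75)·(0.75) + (-2.25)·(-2.25) + (-1.25)·(-1.25)) / 3 = 14.75/3 = 4.9167

S is symmetric (S[j,i] = S[i,j]). Assembling:

S = [[6.6667, -4.6667, 2.3333],
 [-4.6667, 4.6667, -2.6667],
 [2.3333, -2.6667, 4.9167]]


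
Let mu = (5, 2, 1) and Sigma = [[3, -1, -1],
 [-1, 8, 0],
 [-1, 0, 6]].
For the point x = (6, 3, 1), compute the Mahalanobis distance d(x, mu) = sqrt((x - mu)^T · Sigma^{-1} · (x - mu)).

Step 1 — centre the observation: (x - mu) = (1, 1, 0).

Step 2 — invert Sigma (cofactor / det for 3×3, or solve directly):
  Sigma^{-1} = [[0.3692, 0.0462, 0.0615],
 [0.0462, 0.1308, 0.0077],
 [0.0615, 0.0077, 0.1769]].

Step 3 — form the quadratic (x - mu)^T · Sigma^{-1} · (x - mu):
  Sigma^{-1} · (x - mu) = (0.4154, 0.1769, 0.0692).
  (x - mu)^T · [Sigma^{-1} · (x - mu)] = (1)·(0.4154) + (1)·(0.1769) + (0)·(0.0692) = 0.5923.

Step 4 — take square root: d = √(0.5923) ≈ 0.7696.

d(x, mu) = √(0.5923) ≈ 0.7696


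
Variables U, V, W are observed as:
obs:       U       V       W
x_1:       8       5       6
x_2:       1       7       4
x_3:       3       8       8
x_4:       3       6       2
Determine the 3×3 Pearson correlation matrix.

Step 1 — column means:
  mean(U) = (8 + 1 + 3 + 3) / 4 = 15/4 = 3.75
  mean(V) = (5 + 7 + 8 + 6) / 4 = 26/4 = 6.5
  mean(W) = (6 + 4 + 8 + 2) / 4 = 20/4 = 5

Step 2 — sample variances and covariances s[i,j] = (1/(n-1)) · Σ_k (x_{k,i} - mean_i) · (x_{k,j} - mean_j), with n-1 = 3:
  s[U,U] = ((4.25)·(4.25) + (-2.75)·(-2.75) + (-0.75)·(-0.75) + (-0.75)·(-0.75)) / 3 = 26.75/3 = 8.9167
  s[U,V] = ((4.25)·(-1.5) + (-2.75)·(0.5) + (-0.75)·(1.5) + (-0.75)·(-0.5)) / 3 = -8.5/3 = -2.8333
  s[U,W] = ((4.25)·(1) + (-2.75)·(-1) + (-0.75)·(3) + (-0.75)·(-3)) / 3 = 7/3 = 2.3333
  s[V,V] = ((-1.5)·(-1.5) + (0.5)·(0.5) + (1.5)·(1.5) + (-0.5)·(-0.5)) / 3 = 5/3 = 1.6667
  s[V,W] = ((-1.5)·(1) + (0.5)·(-1) + (1.5)·(3) + (-0.5)·(-3)) / 3 = 4/3 = 1.3333
  s[W,W] = ((1)·(1) + (-1)·(-1) + (3)·(3) + (-3)·(-3)) / 3 = 20/3 = 6.6667
  Sample standard deviations s_i = √(s[i,i]):
  s(U) = √(8.9167) = 2.9861
  s(V) = √(1.6667) = 1.291
  s(W) = √(6.6667) = 2.582

Step 3 — r_{ij} = s_{ij} / (s_i · s_j):
  r[U,U] = 1 (diagonal).
  r[U,V] = -2.8333 / (2.9861 · 1.291) = -2.8333 / 3.855 = -0.735
  r[U,W] = 2.3333 / (2.9861 · 2.582) = 2.3333 / 7.71 = 0.3026
  r[V,V] = 1 (diagonal).
  r[V,W] = 1.3333 / (1.291 · 2.582) = 1.3333 / 3.3333 = 0.4
  r[W,W] = 1 (diagonal).

R is symmetric with unit diagonal. Assembling:

R = [[1, -0.735, 0.3026],
 [-0.735, 1, 0.4],
 [0.3026, 0.4, 1]]


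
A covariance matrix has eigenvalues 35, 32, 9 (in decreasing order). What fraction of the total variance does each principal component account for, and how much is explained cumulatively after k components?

Step 1 — total variance = trace(Sigma) = Σ λ_i = 35 + 32 + 9 = 76.

Step 2 — fraction explained by component i = λ_i / Σ λ:
  PC1: 35/76 = 0.4605
  PC2: 32/76 = 0.4211
  PC3: 9/76 = 0.1184

Step 3 — cumulative fraction after k components = (λ_1 + ... + λ_k) / Σ λ:
  k = 1: 35/76 = 0.4605
  k = 2: (35 + 32)/76 = 67/76 = 0.8816
  k = 3: (35 + 32 + 9)/76 = 76/76 = 1

Summary (fraction, with percent):

explained: PC1 0.4605 (46.05%), PC2 0.4211 (42.11%), PC3 0.1184 (11.84%);  cumulative: 0.4605, 0.8816, 1


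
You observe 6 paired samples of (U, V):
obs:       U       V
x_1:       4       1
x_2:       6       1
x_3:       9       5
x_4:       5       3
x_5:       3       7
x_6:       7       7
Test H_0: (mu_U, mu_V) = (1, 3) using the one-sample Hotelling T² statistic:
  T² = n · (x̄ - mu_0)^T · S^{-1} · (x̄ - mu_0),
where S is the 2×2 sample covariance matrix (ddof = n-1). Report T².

Step 1 — sample mean vector:
  mean(U) = (4 + 6 + 9 + 5 + 3 + 7) / 6 = 34/6 = 5.6667
  mean(V) = (1 + 1 + 5 + 3 + 7 + 7) / 6 = 24/6 = 4
  x̄ = (5.6667, 4),  deviation x̄ - mu_0 = (5.6667, 4) - (1, 3) = (4.6667, 1).

Step 2 — sample covariance matrix, S[i,j] = (1/(n-1)) · Σ_k (x_{k,i} - mean_i) · (x_{k,j} - mean_j), divisor n-1 = 5:
  S[U,U] = ((-1.6667)·(-1.6667) + (0.3333)·(0.3333) + (3.3333)·(3.3333) + (-0.6667)·(-0.6667) + (-2.6667)·(-2.6667) + (1.3333)·(1.3333)) / 5 = 23.3333/5 = 4.6667
  S[U,V] = ((-1.6667)·(-3) + (0.3333)·(-3) + (3.3333)·(1) + (-0.6667)·(-1) + (-2.6667)·(3) + (1.3333)·(3)) / 5 = 4/5 = 0.8
  S[V,V] = ((-3)·(-3) + (-3)·(-3) + (1)·(1) + (-1)·(-1) + (3)·(3) + (3)·(3)) / 5 = 38/5 = 7.6
  S = [[4.6667, 0.8],
 [0.8, 7.6]].

Step 3 — invert S. det(S) = 4.6667·7.6 - (0.8)² = 34.8267.
  S^{-1} = (1/det) · [[d, -b], [-b, a]] = [[0.2182, -0.023],
 [-0.023, 0.134]].

Step 4 — quadratic form (x̄ - mu_0)^T · S^{-1} · (x̄ - mu_0):
  S^{-1} · (x̄ - mu_0) = (0.9954, 0.0268),
  (x̄ - mu_0)^T · [...] = (4.6667)·(0.9954) + (1)·(0.0268) = 4.672.

Step 5 — scale by n: T² = 6 · 4.672 = 28.0322.

T² ≈ 28.0322


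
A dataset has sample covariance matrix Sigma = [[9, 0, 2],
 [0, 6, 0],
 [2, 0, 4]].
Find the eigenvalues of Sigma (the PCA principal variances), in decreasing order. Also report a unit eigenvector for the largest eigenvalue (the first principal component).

Step 1 — characteristic polynomial p(λ) = det(λI - Sigma) = λ³ - tr·λ² + c_1·λ - det, where tr = trace, c_1 = sum of the principal 2×2 minors, det = det(Sigma):
  tr = 9 + 6 + 4 = 19,
  c_1 = (9·6 - (0)²) + (9·4 - (2)²) + (6·4 - (0)²) = 54 + 32 + 24 = 110,
  det = 9·(6·4 - (0)²) - (0)·((0)·4 - (0)·(2)) + (2)·((0)·(0) - 6·(2)) = 9·(24) - (0)·(0) + (2)·(-12) = 192.
  So p(λ) = λ³ - 19λ² + 110λ - 192.
Step 2 — look for an integer root (rational root theorem: any rational root is an integer divisor of 192). Testing λ = 6:
  p(6) = 216 - 684 + 660 - 192 = 0  ✓
  Dividing out (λ - 6): p(λ) = (λ - 6)(λ² - 13λ + 32).
Step 3 — remaining eigenvalues from the quadratic λ² - 13λ + 32 = 0:
  Δ = 13² - 4·32 = 169 - 128 = 41,  λ = (13 ± √41)/2 = (13 ± 6.4031)/2 ≈ 9.7016 or 3.2984.
  Sorted: λ_1 = 9.7016,  λ_2 = 6,  λ_3 = 3.2984  (check: sum = 19 = tr ✓).

Step 4 — unit eigenvector for λ_1 ≈ 9.7016: v spans the null space of (Sigma - λ_1 I), whose rows are
  r_1 = (-0.7016, 0, 2),  r_2 = (0, -3.7016, 0),  r_3 = (2, 0, -5.7016).
  v is orthogonal to every row, so take v ∝ r_1 × r_2 = ((0)·(0) - (2)·(-3.7016), (2)·(0) - (-0.7016)·(0), (-0.7016)·(-3.7016) - (0)·(0)) ≈ (7.4031, 0, 2.5969).
  Let u = (7.4031, 0, 2.5969).
  ||u|| = √((7.4031)² + (0)² + (2.5969)²) = √(61.55) ≈ 7.8454,  v_1 = u/||u|| ≈ (0.9436, 0, 0.331) (||v_1|| = 1).

λ_1 = 9.7016,  λ_2 = 6,  λ_3 = 3.2984;  v_1 ≈ (0.9436, 0, 0.331)


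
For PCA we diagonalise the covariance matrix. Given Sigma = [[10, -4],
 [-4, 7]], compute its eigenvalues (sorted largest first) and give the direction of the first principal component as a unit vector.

Step 1 — characteristic polynomial of 2×2 Sigma:
  det(Sigma - λI) = λ² - trace · λ + det = 0.
  trace = 10 + 7 = 17, det = 10·7 - (-4)² = 54.
Step 2 — discriminant:
  Δ = trace² - 4·det = 289 - 216 = 73.
Step 3 — eigenvalues:
  λ = (trace ± √Δ)/2 = (17 ± 8.544)/2,
  λ_1 = 12.772,  λ_2 = 4.228.

Step 4 — unit eigenvector for λ_1: solve (Sigma - λ_1 I)v = 0. First row:
  (10 - 12.772)·v_x + (-4)·v_y = 0, i.e. (-2.772)·v_x + (-4)·v_y = 0,
  so v ∝ (b, λ_1 - a) = (-4, 2.772); multiply by -1 so the first entry is positive: u = (4, -2.772).
  ||u|| = √((4)² + (-2.772)²) = √(23.684) ≈ 4.8666,
  v_1 = u/||u|| ≈ (0.8219, -0.5696) (||v_1|| = 1).

λ_1 = 12.772,  λ_2 = 4.228;  v_1 ≈ (0.8219, -0.5696)


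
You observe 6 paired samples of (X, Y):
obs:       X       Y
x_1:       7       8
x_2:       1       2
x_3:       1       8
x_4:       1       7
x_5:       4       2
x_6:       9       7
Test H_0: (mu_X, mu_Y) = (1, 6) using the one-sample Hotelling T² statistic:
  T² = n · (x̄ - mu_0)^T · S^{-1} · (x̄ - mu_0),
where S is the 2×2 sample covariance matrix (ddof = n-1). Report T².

Step 1 — sample mean vector:
  mean(X) = (7 + 1 + 1 + 1 + 4 + 9) / 6 = 23/6 = 3.8333
  mean(Y) = (8 + 2 + 8 + 7 + 2 + 7) / 6 = 34/6 = 5.6667
  x̄ = (3.8333, 5.6667),  deviation x̄ - mu_0 = (3.8333, 5.6667) - (1, 6) = (2.8333, -0.3333).

Step 2 — sample covariance matrix, S[i,j] = (1/(n-1)) · Σ_k (x_{k,i} - mean_i) · (x_{k,j} - mean_j), divisor n-1 = 5:
  S[X,X] = ((3.1667)·(3.1667) + (-2.8333)·(-2.8333) + (-2.8333)·(-2.8333) + (-2.8333)·(-2.8333) + (0.1667)·(0.1667) + (5.1667)·(5.1667)) / 5 = 60.8333/5 = 12.1667
  S[X,Y] = ((3.1667)·(2.3333) + (-2.8333)·(-3.6667) + (-2.8333)·(2.3333) + (-2.8333)·(1.3333) + (0.1667)·(-3.6667) + (5.1667)·(1.3333)) / 5 = 13.6667/5 = 2.7333
  S[Y,Y] = ((2.3333)·(2.3333) + (-3.6667)·(-3.6667) + (2.3333)·(2.3333) + (1.3333)·(1.3333) + (-3.6667)·(-3.6667) + (1.3333)·(1.3333)) / 5 = 41.3333/5 = 8.2667
  S = [[12.1667, 2.7333],
 [2.7333, 8.2667]].

Step 3 — invert S. det(S) = 12.1667·8.2667 - (2.7333)² = 93.1067.
  S^{-1} = (1/det) · [[d, -b], [-b, a]] = [[0.0888, -0.0294],
 [-0.0294, 0.1307]].

Step 4 — quadratic form (x̄ - mu_0)^T · S^{-1} · (x̄ - mu_0):
  S^{-1} · (x̄ - mu_0) = (0.2613, -0.1267),
  (x̄ - mu_0)^T · [...] = (2.8333)·(0.2613) + (-0.3333)·(-0.1267) = 0.7827.

Step 5 — scale by n: T² = 6 · 0.7827 = 4.6964.

T² ≈ 4.6964


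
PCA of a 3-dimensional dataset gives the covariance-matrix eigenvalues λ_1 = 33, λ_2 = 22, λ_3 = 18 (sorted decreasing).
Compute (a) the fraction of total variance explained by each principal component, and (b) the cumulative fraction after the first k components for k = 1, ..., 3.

Step 1 — total variance = trace(Sigma) = Σ λ_i = 33 + 22 + 18 = 73.

Step 2 — fraction explained by component i = λ_i / Σ λ:
  PC1: 33/73 = 0.4521
  PC2: 22/73 = 0.3014
  PC3: 18/73 = 0.2466

Step 3 — cumulative fraction after k components = (λ_1 + ... + λ_k) / Σ λ:
  k = 1: 33/73 = 0.4521
  k = 2: (33 + 22)/73 = 55/73 = 0.7534
  k = 3: (33 + 22 + 18)/73 = 73/73 = 1

Summary (fraction, with percent):

explained: PC1 0.4521 (45.21%), PC2 0.3014 (30.14%), PC3 0.2466 (24.66%);  cumulative: 0.4521, 0.7534, 1


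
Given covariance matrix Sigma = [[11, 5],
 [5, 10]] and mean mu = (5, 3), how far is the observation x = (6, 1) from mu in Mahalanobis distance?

Step 1 — centre the observation: (x - mu) = (1, -2).

Step 2 — invert Sigma. det(Sigma) = 11·10 - (5)² = 85.
  Sigma^{-1} = (1/det) · [[d, -b], [-b, a]] = [[0.1176, -0.0588],
 [-0.0588, 0.1294]].

Step 3 — form the quadratic (x - mu)^T · Sigma^{-1} · (x - mu):
  Sigma^{-1} · (x - mu) = (0.2353, -0.3176).
  (x - mu)^T · [Sigma^{-1} · (x - mu)] = (1)·(0.2353) + (-2)·(-0.3176) = 0.8706.

Step 4 — take square root: d = √(0.8706) ≈ 0.9331.

d(x, mu) = √(0.8706) ≈ 0.9331


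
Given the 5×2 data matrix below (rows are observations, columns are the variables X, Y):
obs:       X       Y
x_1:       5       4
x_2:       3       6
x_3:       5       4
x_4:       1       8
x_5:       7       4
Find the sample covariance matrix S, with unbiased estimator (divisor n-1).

Step 1 — column means:
  mean(X) = (5 + 3 + 5 + 1 + 7) / 5 = 21/5 = 4.2
  mean(Y) = (4 + 6 + 4 + 8 + 4) / 5 = 26/5 = 5.2

Step 2 — sample covariance S[i,j] = (1/(n-1)) · Σ_k (x_{k,i} - mean_i) · (x_{k,j} - mean_j), with n-1 = 4.
  S[X,X] = ((0.8)·(0.8) + (-1.2)·(-1.2) + (0.8)·(0.8) + (-3.2)·(-3.2) + (2.8)·(2.8)) / 4 = 20.8/4 = 5.2
  S[X,Y] = ((0.8)·(-1.2) + (-1.2)·(0.8) + (0.8)·(-1.2) + (-3.2)·(2.8) + (2.8)·(-1.2)) / 4 = -15.2/4 = -3.8
  S[Y,Y] = ((-1.2)·(-1.2) + (0.8)·(0.8) + (-1.2)·(-1.2) + (2.8)·(2.8) + (-1.2)·(-1.2)) / 4 = 12.8/4 = 3.2

S is symmetric (S[j,i] = S[i,j]). Assembling:

S = [[5.2, -3.8],
 [-3.8, 3.2]]


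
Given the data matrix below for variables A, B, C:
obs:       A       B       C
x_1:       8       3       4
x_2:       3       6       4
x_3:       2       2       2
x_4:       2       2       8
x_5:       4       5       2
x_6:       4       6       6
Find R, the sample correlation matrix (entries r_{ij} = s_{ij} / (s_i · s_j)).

Step 1 — column means:
  mean(A) = (8 + 3 + 2 + 2 + 4 + 4) / 6 = 23/6 = 3.8333
  mean(B) = (3 + 6 + 2 + 2 + 5 + 6) / 6 = 24/6 = 4
  mean(C) = (4 + 4 + 2 + 8 + 2 + 6) / 6 = 26/6 = 4.3333

Step 2 — sample variances and covariances s[i,j] = (1/(n-1)) · Σ_k (x_{k,i} - mean_i) · (x_{k,j} - mean_j), with n-1 = 5:
  s[A,A] = ((4.1667)·(4.1667) + (-0.8333)·(-0.8333) + (-1.8333)·(-1.8333) + (-1.8333)·(-1.8333) + (0.1667)·(0.1667) + (0.1667)·(0.1667)) / 5 = 24.8333/5 = 4.9667
  s[A,B] = ((4.1667)·(-1) + (-0.8333)·(2) + (-1.8333)·(-2) + (-1.8333)·(-2) + (0.1667)·(1) + (0.1667)·(2)) / 5 = 2/5 = 0.4
  s[A,C] = ((4.1667)·(-0.3333) + (-0.8333)·(-0.3333) + (-1.8333)·(-2.3333) + (-1.8333)·(3.6667) + (0.1667)·(-2.3333) + (0.1667)·(1.6667)) / 5 = -3.6667/5 = -0.7333
  s[B,B] = ((-1)·(-1) + (2)·(2) + (-2)·(-2) + (-2)·(-2) + (1)·(1) + (2)·(2)) / 5 = 18/5 = 3.6
  s[B,C] = ((-1)·(-0.3333) + (2)·(-0.3333) + (-2)·(-2.3333) + (-2)·(3.6667) + (1)·(-2.3333) + (2)·(1.6667)) / 5 = -2/5 = -0.4
  s[C,C] = ((-0.3333)·(-0.3333) + (-0.3333)·(-0.3333) + (-2.3333)·(-2.3333) + (3.6667)·(3.6667) + (-2.3333)·(-2.3333) + (1.6667)·(1.6667)) / 5 = 27.3333/5 = 5.4667
  Sample standard deviations s_i = √(s[i,i]):
  s(A) = √(4.9667) = 2.2286
  s(B) = √(3.6) = 1.8974
  s(C) = √(5.4667) = 2.3381

Step 3 — r_{ij} = s_{ij} / (s_i · s_j):
  r[A,A] = 1 (diagonal).
  r[A,B] = 0.4 / (2.2286 · 1.8974) = 0.4 / 4.2285 = 0.0946
  r[A,C] = -0.7333 / (2.2286 · 2.3381) = -0.7333 / 5.2107 = -0.1407
  r[B,B] = 1 (diagonal).
  r[B,C] = -0.4 / (1.8974 · 2.3381) = -0.4 / 4.4362 = -0.0902
  r[C,C] = 1 (diagonal).

R is symmetric with unit diagonal. Assembling:

R = [[1, 0.0946, -0.1407],
 [0.0946, 1, -0.0902],
 [-0.1407, -0.0902, 1]]


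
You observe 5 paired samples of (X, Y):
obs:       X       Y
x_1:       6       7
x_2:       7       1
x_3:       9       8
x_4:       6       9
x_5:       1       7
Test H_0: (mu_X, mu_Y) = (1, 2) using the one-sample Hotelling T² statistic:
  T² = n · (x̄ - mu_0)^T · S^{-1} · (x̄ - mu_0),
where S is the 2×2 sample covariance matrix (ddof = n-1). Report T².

Step 1 — sample mean vector:
  mean(X) = (6 + 7 + 9 + 6 + 1) / 5 = 29/5 = 5.8
  mean(Y) = (7 + 1 + 8 + 9 + 7) / 5 = 32/5 = 6.4
  x̄ = (5.8, 6.4),  deviation x̄ - mu_0 = (5.8, 6.4) - (1, 2) = (4.8, 4.4).

Step 2 — sample covariance matrix, S[i,j] = (1/(n-1)) · Σ_k (x_{k,i} - mean_i) · (x_{k,j} - mean_j), divisor n-1 = 4:
  S[X,X] = ((0.2)·(0.2) + (1.2)·(1.2) + (3.2)·(3.2) + (0.2)·(0.2) + (-4.8)·(-4.8)) / 4 = 34.8/4 = 8.7
  S[X,Y] = ((0.2)·(0.6) + (1.2)·(-5.4) + (3.2)·(1.6) + (0.2)·(2.6) + (-4.8)·(0.6)) / 4 = -3.6/4 = -0.9
  S[Y,Y] = ((0.6)·(0.6) + (-5.4)·(-5.4) + (1.6)·(1.6) + (2.6)·(2.6) + (0.6)·(0.6)) / 4 = 39.2/4 = 9.8
  S = [[8.7, -0.9],
 [-0.9, 9.8]].

Step 3 — invert S. det(S) = 8.7·9.8 - (-0.9)² = 84.45.
  S^{-1} = (1/det) · [[d, -b], [-b, a]] = [[0.116, 0.0107],
 [0.0107, 0.103]].

Step 4 — quadratic form (x̄ - mu_0)^T · S^{-1} · (x̄ - mu_0):
  S^{-1} · (x̄ - mu_0) = (0.6039, 0.5044),
  (x̄ - mu_0)^T · [...] = (4.8)·(0.6039) + (4.4)·(0.5044) = 5.1183.

Step 5 — scale by n: T² = 5 · 5.1183 = 25.5915.

T² ≈ 25.5915
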